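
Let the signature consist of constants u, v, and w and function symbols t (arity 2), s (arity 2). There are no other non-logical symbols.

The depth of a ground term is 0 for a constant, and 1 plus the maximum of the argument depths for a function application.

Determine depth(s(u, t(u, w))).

depth(t(u, w)) = 1 + max(0, 0) = 1
depth(s(u, t(u, w))) = 1 + max(0, 1) = 2

2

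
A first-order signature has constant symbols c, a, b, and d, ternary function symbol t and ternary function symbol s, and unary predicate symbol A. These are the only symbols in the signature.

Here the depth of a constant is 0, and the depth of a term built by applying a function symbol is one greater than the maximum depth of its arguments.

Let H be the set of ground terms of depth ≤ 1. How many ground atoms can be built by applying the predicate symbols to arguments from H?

First count ground terms of depth ≤ 1.
If N_k denotes the number of depth-≤k ground terms, the 4 constants give N_0 = 4, and each function symbol of arity r contributes N_{k-1}^r new terms at level k: N_k = 4 + N_{k-1}^3 + N_{k-1}^3.
N_0 = 4
N_1 = 4 + 4^3 + 4^3 = 132
So |H| = 132.
A ground atom is a predicate applied to a tuple of terms from H, so the count is the sum over predicates of |H|^arity:
  A: 132
Total ground atoms: 132.

132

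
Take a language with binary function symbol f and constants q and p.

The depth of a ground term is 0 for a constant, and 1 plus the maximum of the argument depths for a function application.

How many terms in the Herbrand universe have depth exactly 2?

32

If N_k denotes the number of depth-≤k ground terms, the 2 constants give N_0 = 2, and each function symbol of arity r contributes N_{k-1}^r new terms at level k: N_k = 2 + N_{k-1}^2.
N_0 = 2
N_1 = 2 + 2^2 = 6
N_2 = 2 + 6^2 = 38
Terms of depth exactly 2: N_2 − N_1 = 38 − 6 = 32.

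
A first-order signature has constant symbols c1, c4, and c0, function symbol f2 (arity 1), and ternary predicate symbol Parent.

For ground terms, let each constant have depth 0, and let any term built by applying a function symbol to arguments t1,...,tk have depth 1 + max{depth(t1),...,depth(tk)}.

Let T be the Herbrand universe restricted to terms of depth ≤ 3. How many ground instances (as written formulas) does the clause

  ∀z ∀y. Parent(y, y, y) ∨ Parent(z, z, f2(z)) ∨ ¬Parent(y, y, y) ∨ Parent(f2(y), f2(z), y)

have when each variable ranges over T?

144

Ground terms of depth ≤ 3:
  Let N_k count ground terms of depth at most k. Each non-constant term of depth ≤ k is some function symbol applied to depth-≤(k−1) arguments, giving N_k = 3 + N_{k-1}.
  N_0 = 3
  N_1 = 3 + 3 = 6
  N_2 = 3 + 6 = 9
  N_3 = 3 + 9 = 12
  Explicitly: c1, c4, c0, f2(c1), f2(c4), f2(c0), f2(f2(c1)), f2(f2(c4)), f2(f2(c0)), f2(f2(f2(c1))), f2(f2(f2(c4))), f2(f2(f2(c0))).
So there are 12 ground terms available for substitution.
The body mentions every one of the 2 quantified variables; since ground terms form a free algebra, no two substitutions collapse to the same formula.
Number of ground instances = 12^2 = 144.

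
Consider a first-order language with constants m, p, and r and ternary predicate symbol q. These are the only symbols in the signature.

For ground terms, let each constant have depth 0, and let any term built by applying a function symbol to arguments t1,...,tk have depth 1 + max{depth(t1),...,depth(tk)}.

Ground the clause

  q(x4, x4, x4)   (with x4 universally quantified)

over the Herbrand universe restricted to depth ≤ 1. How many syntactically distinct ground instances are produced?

Ground terms of depth ≤ 1:
  With no function symbols every ground term is a constant, so there are exactly 3 ground terms at every depth bound.
  N_0 = 3
  N_1 = 3
So there are 3 ground terms available for substitution.
The clause has 1 distinct variable (x4), which appears in the body. In the free term algebra distinct substitutions yield syntactically distinct ground instances.
Number of ground instances = 3.

3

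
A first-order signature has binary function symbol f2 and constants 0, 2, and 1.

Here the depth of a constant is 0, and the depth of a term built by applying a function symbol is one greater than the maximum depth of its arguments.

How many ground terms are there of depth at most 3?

21612

Count level by level. With function symbols f2/2, the terms of depth ≤ k are the 3 constants together with each function applied to depth-≤(k−1) tuples, so N_k = 3 + N_{k-1}^2.
N_0 = 3
N_1 = 3 + 3^2 = 12
N_2 = 3 + 12^2 = 147
N_3 = 3 + 147^2 = 21612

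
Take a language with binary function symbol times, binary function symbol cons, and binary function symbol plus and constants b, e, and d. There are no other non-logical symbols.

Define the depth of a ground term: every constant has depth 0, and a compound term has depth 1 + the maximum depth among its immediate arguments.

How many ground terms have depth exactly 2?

Let N_k count ground terms of depth at most k. Each non-constant term of depth ≤ k is some function symbol applied to depth-≤(k−1) arguments, giving N_k = 3 + N_{k-1}^2 + N_{k-1}^2 + N_{k-1}^2.
N_0 = 3
N_1 = 3 + 3^2 + 3^2 + 3^2 = 30
N_2 = 3 + 30^2 + 30^2 + 30^2 = 2703
Terms of depth exactly 2: N_2 − N_1 = 2703 − 30 = 2673.

2673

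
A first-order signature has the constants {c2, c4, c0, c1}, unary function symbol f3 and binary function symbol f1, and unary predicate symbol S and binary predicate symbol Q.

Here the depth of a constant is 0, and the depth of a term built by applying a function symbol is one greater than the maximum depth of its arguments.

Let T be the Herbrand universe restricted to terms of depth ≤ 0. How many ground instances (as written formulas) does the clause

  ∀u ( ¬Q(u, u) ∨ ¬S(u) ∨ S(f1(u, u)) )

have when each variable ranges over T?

Ground terms of depth ≤ 0:
  Let N_k count ground terms of depth at most k. Each non-constant term of depth ≤ k is some function symbol applied to depth-≤(k−1) arguments, giving N_k = 4 + N_{k-1} + N_{k-1}^2.
  N_0 = 4
So there are 4 ground terms available for substitution.
The clause has 1 distinct variable (u), which appears in the body. In the free term algebra distinct substitutions yield syntactically distinct ground instances.
Number of ground instances = 4.

4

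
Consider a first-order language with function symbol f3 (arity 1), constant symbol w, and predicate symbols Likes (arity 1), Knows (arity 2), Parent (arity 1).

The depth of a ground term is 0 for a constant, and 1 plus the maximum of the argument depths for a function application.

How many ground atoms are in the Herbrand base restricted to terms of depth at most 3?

24

First count ground terms of depth ≤ 3.
Let N_k count ground terms of depth at most k. Each non-constant term of depth ≤ k is some function symbol applied to depth-≤(k−1) arguments, giving N_k = 1 + N_{k-1}.
N_0 = 1
N_1 = 1 + 1 = 2
N_2 = 1 + 2 = 3
N_3 = 1 + 3 = 4
So |H| = 4.
Ground atoms are formed by filling each argument slot of a predicate with a term from H, so an r-ary predicate gives |H|^r atoms:
  Likes: 4;  Knows: 4^2 = 16;  Parent: 4
Total ground atoms: 4 + 16 + 4 = 24.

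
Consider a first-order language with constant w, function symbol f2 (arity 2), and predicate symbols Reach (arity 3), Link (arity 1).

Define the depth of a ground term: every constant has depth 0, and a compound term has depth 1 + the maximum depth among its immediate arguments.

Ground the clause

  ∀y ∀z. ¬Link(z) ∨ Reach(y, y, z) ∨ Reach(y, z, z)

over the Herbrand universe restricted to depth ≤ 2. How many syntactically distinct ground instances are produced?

Ground terms of depth ≤ 2:
  Write N_k for the number of ground terms of depth ≤ k. A term of depth ≤ k is either a constant or a function symbol applied to arguments of depth ≤ k−1, so N_k = 1 + N_{k-1}^2.
  N_0 = 1
  N_1 = 1 + 1^2 = 2
  N_2 = 1 + 2^2 = 5
  Explicitly: w, f2(w, w), f2(w, f2(w, w)), f2(f2(w, w), w), f2(f2(w, w), f2(w, w)).
So there are 5 ground terms available for substitution.
There are 2 variables to instantiate (y, z), each occurring in at least one literal, so different choices give different ground instances.
Number of ground instances = 5^2 = 25.

25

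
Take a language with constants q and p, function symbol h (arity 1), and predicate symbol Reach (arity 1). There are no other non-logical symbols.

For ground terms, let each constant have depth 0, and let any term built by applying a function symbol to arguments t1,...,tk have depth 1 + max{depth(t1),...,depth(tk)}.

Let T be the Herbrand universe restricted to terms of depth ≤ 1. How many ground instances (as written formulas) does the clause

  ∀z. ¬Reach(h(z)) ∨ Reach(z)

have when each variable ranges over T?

4

Ground terms of depth ≤ 1:
  Write N_k for the number of ground terms of depth ≤ k. A term of depth ≤ k is either a constant or a function symbol applied to arguments of depth ≤ k−1, so N_k = 2 + N_{k-1}.
  N_0 = 2
  N_1 = 2 + 2 = 4
So there are 4 ground terms available for substitution.
The variable z ranges independently over the available ground terms, and distinct assignments produce distinct instances.
Number of ground instances = 4.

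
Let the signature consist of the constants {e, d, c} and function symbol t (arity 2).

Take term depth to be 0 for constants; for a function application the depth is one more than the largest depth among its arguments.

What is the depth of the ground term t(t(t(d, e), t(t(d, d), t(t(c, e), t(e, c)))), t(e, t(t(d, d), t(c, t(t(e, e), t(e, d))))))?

6

depth(t(d, e)) = 1 + max(0, 0) = 1
depth(t(d, d)) = 1 + max(0, 0) = 1
depth(t(c, e)) = 1 + max(0, 0) = 1
depth(t(e, c)) = 1 + max(0, 0) = 1
depth(t(t(c, e), t(e, c))) = 1 + max(1, 1) = 2
depth(t(t(d, d), t(t(c, e), t(e, c)))) = 1 + max(1, 2) = 3
depth(t(t(d, e), t(t(d, d), t(t(c, e), t(e, c))))) = 1 + max(1, 3) = 4
depth(t(e, e)) = 1 + max(0, 0) = 1
depth(t(e, d)) = 1 + max(0, 0) = 1
depth(t(t(e, e), t(e, d))) = 1 + max(1, 1) = 2
depth(t(c, t(t(e, e), t(e, d)))) = 1 + max(0, 2) = 3
depth(t(t(d, d), t(c, t(t(e, e), t(e, d))))) = 1 + max(1, 3) = 4
depth(t(e, t(t(d, d), t(c, t(t(e, e), t(e, d)))))) = 1 + max(0, 4) = 5
depth(t(t(t(d, e), t(t(d, d), t(t(c, e), t(e, c)))), t(e, t(t(d, d), t(c, t(t(e, e), t(e, d))))))) = 1 + max(4, 5) = 6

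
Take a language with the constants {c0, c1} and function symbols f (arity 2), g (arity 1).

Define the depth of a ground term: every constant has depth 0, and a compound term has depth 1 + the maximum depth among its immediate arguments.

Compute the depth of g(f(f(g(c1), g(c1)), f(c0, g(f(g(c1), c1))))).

depth(g(c1)) = 1 + depth(c1) = 1 + 0 = 1
depth(f(g(c1), g(c1))) = 1 + max(1, 1) = 2
depth(f(g(c1), c1)) = 1 + max(1, 0) = 2
depth(g(f(g(c1), c1))) = 1 + depth(f(g(c1), c1)) = 1 + 2 = 3
depth(f(c0, g(f(g(c1), c1)))) = 1 + max(0, 3) = 4
depth(f(f(g(c1), g(c1)), f(c0, g(f(g(c1), c1))))) = 1 + max(2, 4) = 5
depth(g(f(f(g(c1), g(c1)), f(c0, g(f(g(c1), c1)))))) = 1 + depth(f(f(g(c1), g(c1)), f(c0, g(f(g(c1), c1))))) = 1 + 5 = 6

6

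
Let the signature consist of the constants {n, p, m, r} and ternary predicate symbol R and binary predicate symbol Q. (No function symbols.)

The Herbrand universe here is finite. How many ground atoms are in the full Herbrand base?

80

With no function symbols, the Herbrand universe is just the 4 constants.
Ground atoms per predicate: R: 4^3 = 64, Q: 4^2 = 16.
Herbrand base size = 64 + 16 = 80.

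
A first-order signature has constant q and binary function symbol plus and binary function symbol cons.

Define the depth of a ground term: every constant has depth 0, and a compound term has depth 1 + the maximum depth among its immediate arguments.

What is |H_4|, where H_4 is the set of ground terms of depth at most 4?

Let N_k count ground terms of depth at most k. Each non-constant term of depth ≤ k is some function symbol applied to depth-≤(k−1) arguments, giving N_k = 1 + N_{k-1}^2 + N_{k-1}^2.
N_0 = 1
N_1 = 1 + 1^2 + 1^2 = 3
N_2 = 1 + 3^2 + 3^2 = 19
N_3 = 1 + 19^2 + 19^2 = 723
N_4 = 1 + 723^2 + 723^2 = 1045459

1045459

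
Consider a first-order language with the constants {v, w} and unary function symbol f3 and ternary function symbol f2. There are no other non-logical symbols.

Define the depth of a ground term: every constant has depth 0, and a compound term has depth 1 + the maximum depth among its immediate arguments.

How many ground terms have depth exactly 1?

Count level by level. With function symbols f3/1, f2/3, the terms of depth ≤ k are the 2 constants together with each function applied to depth-≤(k−1) tuples, so N_k = 2 + N_{k-1} + N_{k-1}^3.
N_0 = 2
N_1 = 2 + 2 + 2^3 = 12
Terms of depth exactly 1: N_1 − N_0 = 12 − 2 = 10.

10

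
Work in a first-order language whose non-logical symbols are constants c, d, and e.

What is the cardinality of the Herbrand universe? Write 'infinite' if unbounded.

There are no function symbols, so every ground term is one of the 3 constants.
The Herbrand universe is {c, d, e}, which is finite with 3 elements.

3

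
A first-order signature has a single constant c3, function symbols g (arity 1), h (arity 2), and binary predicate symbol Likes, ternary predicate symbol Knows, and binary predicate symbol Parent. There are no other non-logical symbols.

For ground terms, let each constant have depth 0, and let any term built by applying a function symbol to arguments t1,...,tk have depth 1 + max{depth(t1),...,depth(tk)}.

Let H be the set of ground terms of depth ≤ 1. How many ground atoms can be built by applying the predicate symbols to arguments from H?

First count ground terms of depth ≤ 1.
If N_k denotes the number of depth-≤k ground terms, the 1 constant gives N_0 = 1, and each function symbol of arity r contributes N_{k-1}^r new terms at level k: N_k = 1 + N_{k-1} + N_{k-1}^2.
N_0 = 1
N_1 = 1 + 1 + 1^2 = 3
So |H| = 3.
A ground atom is a predicate applied to a tuple of terms from H, so the count is the sum over predicates of |H|^arity:
  Likes: 3^2 = 9;  Knows: 3^3 = 27;  Parent: 3^2 = 9
Total ground atoms: 9 + 27 + 9 = 45.

45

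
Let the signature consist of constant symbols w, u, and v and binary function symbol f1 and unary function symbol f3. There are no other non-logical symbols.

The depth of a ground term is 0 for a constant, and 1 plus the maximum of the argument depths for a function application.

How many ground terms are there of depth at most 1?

15

If N_k denotes the number of depth-≤k ground terms, the 3 constants give N_0 = 3, and each function symbol of arity r contributes N_{k-1}^r new terms at level k: N_k = 3 + N_{k-1}^2 + N_{k-1}.
N_0 = 3
N_1 = 3 + 3^2 + 3 = 15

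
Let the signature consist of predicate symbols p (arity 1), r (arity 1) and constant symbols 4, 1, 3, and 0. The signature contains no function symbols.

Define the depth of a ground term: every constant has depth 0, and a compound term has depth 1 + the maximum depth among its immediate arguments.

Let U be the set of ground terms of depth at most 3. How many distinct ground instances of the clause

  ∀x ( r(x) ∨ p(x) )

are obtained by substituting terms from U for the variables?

Ground terms of depth ≤ 3:
  With no function symbols every ground term is a constant, so there are exactly 4 ground terms at every depth bound.
  N_0 = 4
  N_1 = 4
  N_2 = 4
  N_3 = 4
  Explicitly: 4, 1, 3, 0.
So there are 4 ground terms available for substitution.
The clause has 1 distinct variable (x), which appears in the body. In the free term algebra distinct substitutions yield syntactically distinct ground instances.
Number of ground instances = 4.

4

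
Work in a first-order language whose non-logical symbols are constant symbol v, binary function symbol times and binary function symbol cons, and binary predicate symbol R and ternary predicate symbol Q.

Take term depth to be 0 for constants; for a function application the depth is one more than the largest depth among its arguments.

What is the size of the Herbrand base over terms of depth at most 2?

7220

First count ground terms of depth ≤ 2.
Let N_k = |{terms of depth ≤ k}|. Then N_0 = 1 and N_k = 1 + N_{k-1}^2 + N_{k-1}^2 for k ≥ 1 (one summand per function symbol, arity giving the exponent).
N_0 = 1
N_1 = 1 + 1^2 + 1^2 = 3
N_2 = 1 + 3^2 + 3^2 = 19
So |H| = 19.
A ground atom is a predicate applied to a tuple of terms from H, so the count is the sum over predicates of |H|^arity:
  R: 19^2 = 361;  Q: 19^3 = 6859
Total ground atoms: 361 + 6859 = 7220.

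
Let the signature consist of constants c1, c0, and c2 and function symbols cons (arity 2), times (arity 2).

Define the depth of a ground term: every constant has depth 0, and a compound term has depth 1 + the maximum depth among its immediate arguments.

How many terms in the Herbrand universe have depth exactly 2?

Let N_k = |{terms of depth ≤ k}|. Then N_0 = 3 and N_k = 3 + N_{k-1}^2 + N_{k-1}^2 for k ≥ 1 (one summand per function symbol, arity giving the exponent).
N_0 = 3
N_1 = 3 + 3^2 + 3^2 = 21
N_2 = 3 + 21^2 + 21^2 = 885
Terms of depth exactly 2: N_2 − N_1 = 885 − 21 = 864.

864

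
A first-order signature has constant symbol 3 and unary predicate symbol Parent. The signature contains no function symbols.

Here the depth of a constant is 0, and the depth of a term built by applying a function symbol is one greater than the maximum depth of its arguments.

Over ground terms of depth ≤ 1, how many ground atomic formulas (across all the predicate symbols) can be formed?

1

First count ground terms of depth ≤ 1.
With no function symbols every ground term is a constant, so there is exactly 1 ground term at every depth bound.
N_0 = 1
N_1 = 1
Explicitly: 3.
So |H| = 1.
For each predicate symbol, the number of ground atoms is |H| raised to its arity; summing:
  Parent: 1
Total ground atoms: 1.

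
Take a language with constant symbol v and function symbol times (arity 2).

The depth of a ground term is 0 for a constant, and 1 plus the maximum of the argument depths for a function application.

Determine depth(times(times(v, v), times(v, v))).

2

depth(times(v, v)) = 1 + max(0, 0) = 1
depth(times(times(v, v), times(v, v))) = 1 + max(1, 1) = 2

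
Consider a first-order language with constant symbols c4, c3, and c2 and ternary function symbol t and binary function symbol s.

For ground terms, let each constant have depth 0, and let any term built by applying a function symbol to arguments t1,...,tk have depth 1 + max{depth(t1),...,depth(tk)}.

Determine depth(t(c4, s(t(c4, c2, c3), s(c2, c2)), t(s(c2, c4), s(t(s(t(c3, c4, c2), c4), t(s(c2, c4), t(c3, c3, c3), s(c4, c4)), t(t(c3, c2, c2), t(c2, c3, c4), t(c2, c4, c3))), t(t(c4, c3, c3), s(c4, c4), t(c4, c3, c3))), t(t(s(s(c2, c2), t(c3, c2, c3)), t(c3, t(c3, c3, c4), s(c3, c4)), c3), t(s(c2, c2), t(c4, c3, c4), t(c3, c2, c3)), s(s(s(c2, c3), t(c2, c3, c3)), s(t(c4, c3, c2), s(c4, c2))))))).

6

depth(t(c4, c2, c3)) = 1 + max(0, 0, 0) = 1
depth(s(c2, c2)) = 1 + max(0, 0) = 1
depth(s(t(c4, c2, c3), s(c2, c2))) = 1 + max(1, 1) = 2
depth(s(c2, c4)) = 1 + max(0, 0) = 1
depth(t(c3, c4, c2)) = 1 + max(0, 0, 0) = 1
depth(s(t(c3, c4, c2), c4)) = 1 + max(1, 0) = 2
depth(t(c3, c3, c3)) = 1 + max(0, 0, 0) = 1
depth(s(c4, c4)) = 1 + max(0, 0) = 1
depth(t(s(c2, c4), t(c3, c3, c3), s(c4, c4))) = 1 + max(1, 1, 1) = 2
depth(t(c3, c2, c2)) = 1 + max(0, 0, 0) = 1
depth(t(c2, c3, c4)) = 1 + max(0, 0, 0) = 1
depth(t(c2, c4, c3)) = 1 + max(0, 0, 0) = 1
depth(t(t(c3, c2, c2), t(c2, c3, c4), t(c2, c4, c3))) = 1 + max(1, 1, 1) = 2
depth(t(s(t(c3, c4, c2), c4), t(s(c2, c4), t(c3, c3, c3), s(c4, c4)), t(t(c3, c2, c2), t(c2, c3, c4), t(c2, c4, c3)))) = 1 + max(2, 2, 2) = 3
depth(t(c4, c3, c3)) = 1 + max(0, 0, 0) = 1
depth(t(t(c4, c3, c3), s(c4, c4), t(c4, c3, c3))) = 1 + max(1, 1, 1) = 2
depth(s(t(s(t(c3, c4, c2), c4), t(s(c2, c4), t(c3, c3, c3), s(c4, c4)), t(t(c3, c2, c2), t(c2, c3, c4), t(c2, c4, c3))), t(t(c4, c3, c3), s(c4, c4), t(c4, c3, c3)))) = 1 + max(3, 2) = 4
depth(t(c3, c2, c3)) = 1 + max(0, 0, 0) = 1
depth(s(s(c2, c2), t(c3, c2, c3))) = 1 + max(1, 1) = 2
depth(t(c3, c3, c4)) = 1 + max(0, 0, 0) = 1
depth(s(c3, c4)) = 1 + max(0, 0) = 1
depth(t(c3, t(c3, c3, c4), s(c3, c4))) = 1 + max(0, 1, 1) = 2
depth(t(s(s(c2, c2), t(c3, c2, c3)), t(c3, t(c3, c3, c4), s(c3, c4)), c3)) = 1 + max(2, 2, 0) = 3
depth(t(c4, c3, c4)) = 1 + max(0, 0, 0) = 1
depth(t(s(c2, c2), t(c4, c3, c4), t(c3, c2, c3))) = 1 + max(1, 1, 1) = 2
depth(s(c2, c3)) = 1 + max(0, 0) = 1
depth(t(c2, c3, c3)) = 1 + max(0, 0, 0) = 1
depth(s(s(c2, c3), t(c2, c3, c3))) = 1 + max(1, 1) = 2
depth(t(c4, c3, c2)) = 1 + max(0, 0, 0) = 1
depth(s(c4, c2)) = 1 + max(0, 0) = 1
depth(s(t(c4, c3, c2), s(c4, c2))) = 1 + max(1, 1) = 2
depth(s(s(s(c2, c3), t(c2, c3, c3)), s(t(c4, c3, c2), s(c4, c2)))) = 1 + max(2, 2) = 3
depth(t(t(s(s(c2, c2), t(c3, c2, c3)), t(c3, t(c3, c3, c4), s(c3, c4)), c3), t(s(c2, c2), t(c4, c3, c4), t(c3, c2, c3)), s(s(s(c2, c3), t(c2, c3, c3)), s(t(c4, c3, c2), s(c4, c2))))) = 1 + max(3, 2, 3) = 4
depth(t(s(c2, c4), s(t(s(t(c3, c4, c2), c4), t(s(c2, c4), t(c3, c3, c3), s(c4, c4)), t(t(c3, c2, c2), t(c2, c3, c4), t(c2, c4, c3))), t(t(c4, c3, c3), s(c4, c4), t(c4, c3, c3))), t(t(s(s(c2, c2), t(c3, c2, c3)), t(c3, t(c3, c3, c4), s(c3, c4)), c3), t(s(c2, c2), t(c4, c3, c4), t(c3, c2, c3)), s(s(s(c2, c3), t(c2, c3, c3)), s(t(c4, c3, c2), s(c4, c2)))))) = 1 + max(1, 4, 4) = 5
depth(t(c4, s(t(c4, c2, c3), s(c2, c2)), t(s(c2, c4), s(t(s(t(c3, c4, c2), c4), t(s(c2, c4), t(c3, c3, c3), s(c4, c4)), t(t(c3, c2, c2), t(c2, c3, c4), t(c2, c4, c3))), t(t(c4, c3, c3), s(c4, c4), t(c4, c3, c3))), t(t(s(s(c2, c2), t(c3, c2, c3)), t(c3, t(c3, c3, c4), s(c3, c4)), c3), t(s(c2, c2), t(c4, c3, c4), t(c3, c2, c3)), s(s(s(c2, c3), t(c2, c3, c3)), s(t(c4, c3, c2), s(c4, c2))))))) = 1 + max(0, 2, 5) = 6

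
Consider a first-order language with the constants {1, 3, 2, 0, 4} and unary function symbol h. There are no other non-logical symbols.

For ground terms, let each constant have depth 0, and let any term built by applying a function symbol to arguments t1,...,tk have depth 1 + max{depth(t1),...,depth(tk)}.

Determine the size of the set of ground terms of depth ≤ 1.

10

If N_k denotes the number of depth-≤k ground terms, the 5 constants give N_0 = 5, and each function symbol of arity r contributes N_{k-1}^r new terms at level k: N_k = 5 + N_{k-1}.
N_0 = 5
N_1 = 5 + 5 = 10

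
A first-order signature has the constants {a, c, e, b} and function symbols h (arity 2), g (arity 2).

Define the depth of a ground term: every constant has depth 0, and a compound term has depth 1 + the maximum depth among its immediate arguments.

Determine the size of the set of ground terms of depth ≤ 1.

If N_k denotes the number of depth-≤k ground terms, the 4 constants give N_0 = 4, and each function symbol of arity r contributes N_{k-1}^r new terms at level k: N_k = 4 + N_{k-1}^2 + N_{k-1}^2.
N_0 = 4
N_1 = 4 + 4^2 + 4^2 = 36

36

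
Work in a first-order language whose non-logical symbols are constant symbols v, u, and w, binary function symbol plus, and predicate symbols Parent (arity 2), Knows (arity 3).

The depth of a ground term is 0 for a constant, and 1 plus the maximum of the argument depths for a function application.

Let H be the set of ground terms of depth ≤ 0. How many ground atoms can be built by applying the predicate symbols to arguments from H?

First count ground terms of depth ≤ 0.
Let N_k = |{terms of depth ≤ k}|. Then N_0 = 3 and N_k = 3 + N_{k-1}^2 for k ≥ 1 (one summand per function symbol, arity giving the exponent).
N_0 = 3
So |H| = 3.
Ground atoms are formed by filling each argument slot of a predicate with a term from H, so an r-ary predicate gives |H|^r atoms:
  Parent: 3^2 = 9;  Knows: 3^3 = 27
Total ground atoms: 9 + 27 = 36.

36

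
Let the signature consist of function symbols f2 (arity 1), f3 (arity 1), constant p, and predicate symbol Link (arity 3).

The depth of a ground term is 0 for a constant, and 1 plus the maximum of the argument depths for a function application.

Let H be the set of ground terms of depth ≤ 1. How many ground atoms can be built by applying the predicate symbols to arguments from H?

27

First count ground terms of depth ≤ 1.
Let N_k = |{terms of depth ≤ k}|. Then N_0 = 1 and N_k = 1 + N_{k-1} + N_{k-1} for k ≥ 1 (one summand per function symbol, arity giving the exponent).
N_0 = 1
N_1 = 1 + 1 + 1 = 3
So |H| = 3.
Each predicate of arity r yields |H|^r ground atoms (one per choice of an r-tuple from H):
  Link: 3^3 = 27
Total ground atoms: 27.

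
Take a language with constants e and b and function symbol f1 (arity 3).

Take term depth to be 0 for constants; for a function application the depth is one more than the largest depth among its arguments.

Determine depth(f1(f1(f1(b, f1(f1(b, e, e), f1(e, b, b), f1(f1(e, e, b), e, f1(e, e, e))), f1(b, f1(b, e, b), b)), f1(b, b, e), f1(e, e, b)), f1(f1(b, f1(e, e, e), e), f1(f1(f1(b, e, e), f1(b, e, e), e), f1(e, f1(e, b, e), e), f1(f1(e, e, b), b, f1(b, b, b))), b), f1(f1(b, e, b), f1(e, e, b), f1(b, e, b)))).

depth(f1(b, e, e)) = 1 + max(0, 0, 0) = 1
depth(f1(e, b, b)) = 1 + max(0, 0, 0) = 1
depth(f1(e, e, b)) = 1 + max(0, 0, 0) = 1
depth(f1(e, e, e)) = 1 + max(0, 0, 0) = 1
depth(f1(f1(e, e, b), e, f1(e, e, e))) = 1 + max(1, 0, 1) = 2
depth(f1(f1(b, e, e), f1(e, b, b), f1(f1(e, e, b), e, f1(e, e, e)))) = 1 + max(1, 1, 2) = 3
depth(f1(b, e, b)) = 1 + max(0, 0, 0) = 1
depth(f1(b, f1(b, e, b), b)) = 1 + max(0, 1, 0) = 2
depth(f1(b, f1(f1(b, e, e), f1(e, b, b), f1(f1(e, e, b), e, f1(e, e, e))), f1(b, f1(b, e, b), b))) = 1 + max(0, 3, 2) = 4
depth(f1(b, b, e)) = 1 + max(0, 0, 0) = 1
depth(f1(f1(b, f1(f1(b, e, e), f1(e, b, b), f1(f1(e, e, b), e, f1(e, e, e))), f1(b, f1(b, e, b), b)), f1(b, b, e), f1(e, e, b))) = 1 + max(4, 1, 1) = 5
depth(f1(b, f1(e, e, e), e)) = 1 + max(0, 1, 0) = 2
depth(f1(f1(b, e, e), f1(b, e, e), e)) = 1 + max(1, 1, 0) = 2
depth(f1(e, b, e)) = 1 + max(0, 0, 0) = 1
depth(f1(e, f1(e, b, e), e)) = 1 + max(0, 1, 0) = 2
depth(f1(b, b, b)) = 1 + max(0, 0, 0) = 1
depth(f1(f1(e, e, b), b, f1(b, b, b))) = 1 + max(1, 0, 1) = 2
depth(f1(f1(f1(b, e, e), f1(b, e, e), e), f1(e, f1(e, b, e), e), f1(f1(e, e, b), b, f1(b, b, b)))) = 1 + max(2, 2, 2) = 3
depth(f1(f1(b, f1(e, e, e), e), f1(f1(f1(b, e, e), f1(b, e, e), e), f1(e, f1(e, b, e), e), f1(f1(e, e, b), b, f1(b, b, b))), b)) = 1 + max(2, 3, 0) = 4
depth(f1(f1(b, e, b), f1(e, e, b), f1(b, e, b))) = 1 + max(1, 1, 1) = 2
depth(f1(f1(f1(b, f1(f1(b, e, e), f1(e, b, b), f1(f1(e, e, b), e, f1(e, e, e))), f1(b, f1(b, e, b), b)), f1(b, b, e), f1(e, e, b)), f1(f1(b, f1(e, e, e), e), f1(f1(f1(b, e, e), f1(b, e, e), e), f1(e, f1(e, b, e), e), f1(f1(e, e, b), b, f1(b, b, b))), b), f1(f1(b, e, b), f1(e, e, b), f1(b, e, b)))) = 1 + max(5, 4, 2) = 6

6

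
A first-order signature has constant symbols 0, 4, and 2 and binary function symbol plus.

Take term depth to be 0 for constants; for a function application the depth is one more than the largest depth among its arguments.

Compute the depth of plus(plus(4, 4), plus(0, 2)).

2

depth(plus(4, 4)) = 1 + max(0, 0) = 1
depth(plus(0, 2)) = 1 + max(0, 0) = 1
depth(plus(plus(4, 4), plus(0, 2))) = 1 + max(1, 1) = 2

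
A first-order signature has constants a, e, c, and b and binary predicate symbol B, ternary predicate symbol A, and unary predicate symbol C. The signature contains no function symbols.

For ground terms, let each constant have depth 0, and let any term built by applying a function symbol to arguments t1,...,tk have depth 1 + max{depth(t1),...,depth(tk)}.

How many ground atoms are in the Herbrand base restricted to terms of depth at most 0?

84

First count ground terms of depth ≤ 0.
With no function symbols every ground term is a constant, so there are exactly 4 ground terms at every depth bound.
N_0 = 4
So |H| = 4.
For each predicate symbol, the number of ground atoms is |H| raised to its arity; summing:
  B: 4^2 = 16;  A: 4^3 = 64;  C: 4
Total ground atoms: 16 + 64 + 4 = 84.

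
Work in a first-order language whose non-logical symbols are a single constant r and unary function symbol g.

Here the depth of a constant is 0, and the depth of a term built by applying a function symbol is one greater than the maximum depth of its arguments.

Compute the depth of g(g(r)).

2

depth(g(r)) = 1 + depth(r) = 1 + 0 = 1
depth(g(g(r))) = 1 + depth(g(r)) = 1 + 1 = 2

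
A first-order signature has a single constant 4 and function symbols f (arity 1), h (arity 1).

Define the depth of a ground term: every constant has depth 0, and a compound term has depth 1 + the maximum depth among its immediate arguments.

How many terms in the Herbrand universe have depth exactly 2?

Let N_k = |{terms of depth ≤ k}|. Then N_0 = 1 and N_k = 1 + N_{k-1} + N_{k-1} for k ≥ 1 (one summand per function symbol, arity giving the exponent).
N_0 = 1
N_1 = 1 + 1 + 1 = 3
N_2 = 1 + 3 + 3 = 7
Terms of depth exactly 2: N_2 − N_1 = 7 − 3 = 4.

4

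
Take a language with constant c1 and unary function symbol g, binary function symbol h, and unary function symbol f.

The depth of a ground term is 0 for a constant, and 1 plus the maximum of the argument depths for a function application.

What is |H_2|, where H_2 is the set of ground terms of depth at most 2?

If N_k denotes the number of depth-≤k ground terms, the 1 constant gives N_0 = 1, and each function symbol of arity r contributes N_{k-1}^r new terms at level k: N_k = 1 + N_{k-1} + N_{k-1}^2 + N_{k-1}.
N_0 = 1
N_1 = 1 + 1 + 1^2 + 1 = 4
N_2 = 1 + 4 + 4^2 + 4 = 25

25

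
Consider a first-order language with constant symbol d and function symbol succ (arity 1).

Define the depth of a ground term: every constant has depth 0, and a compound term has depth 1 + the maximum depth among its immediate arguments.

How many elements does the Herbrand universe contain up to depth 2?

3

Count level by level. With function symbols succ/1, the terms of depth ≤ k are the 1 constant together with each function applied to depth-≤(k−1) tuples, so N_k = 1 + N_{k-1}.
N_0 = 1
N_1 = 1 + 1 = 2
N_2 = 1 + 2 = 3
Explicitly: d, succ(d), succ(succ(d)).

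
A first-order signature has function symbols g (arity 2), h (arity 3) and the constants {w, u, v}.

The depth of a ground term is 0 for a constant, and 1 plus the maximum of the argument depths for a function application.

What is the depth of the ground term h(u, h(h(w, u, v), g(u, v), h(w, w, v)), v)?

3

depth(h(w, u, v)) = 1 + max(0, 0, 0) = 1
depth(g(u, v)) = 1 + max(0, 0) = 1
depth(h(w, w, v)) = 1 + max(0, 0, 0) = 1
depth(h(h(w, u, v), g(u, v), h(w, w, v))) = 1 + max(1, 1, 1) = 2
depth(h(u, h(h(w, u, v), g(u, v), h(w, w, v)), v)) = 1 + max(0, 2, 0) = 3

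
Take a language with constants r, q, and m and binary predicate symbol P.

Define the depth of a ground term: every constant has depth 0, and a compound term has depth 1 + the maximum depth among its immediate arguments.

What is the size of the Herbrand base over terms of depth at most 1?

First count ground terms of depth ≤ 1.
With no function symbols every ground term is a constant, so there are exactly 3 ground terms at every depth bound.
N_0 = 3
N_1 = 3
Explicitly: r, q, m.
So |H| = 3.
Ground atoms are formed by filling each argument slot of a predicate with a term from H, so an r-ary predicate gives |H|^r atoms:
  P: 3^2 = 9
Total ground atoms: 9.

9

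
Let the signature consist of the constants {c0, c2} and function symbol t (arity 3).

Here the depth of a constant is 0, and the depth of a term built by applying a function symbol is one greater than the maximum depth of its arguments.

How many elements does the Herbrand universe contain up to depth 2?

Write N_k for the number of ground terms of depth ≤ k. A term of depth ≤ k is either a constant or a function symbol applied to arguments of depth ≤ k−1, so N_k = 2 + N_{k-1}^3.
N_0 = 2
N_1 = 2 + 2^3 = 10
N_2 = 2 + 10^3 = 1002

1002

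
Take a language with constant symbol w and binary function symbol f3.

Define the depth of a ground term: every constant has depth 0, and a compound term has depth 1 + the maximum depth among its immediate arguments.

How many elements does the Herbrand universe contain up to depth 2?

5

Count level by level. With function symbols f3/2, the terms of depth ≤ k are the 1 constant together with each function applied to depth-≤(k−1) tuples, so N_k = 1 + N_{k-1}^2.
N_0 = 1
N_1 = 1 + 1^2 = 2
N_2 = 1 + 2^2 = 5
Explicitly: w, f3(w, w), f3(w, f3(w, w)), f3(f3(w, w), w), f3(f3(w, w), f3(w, w)).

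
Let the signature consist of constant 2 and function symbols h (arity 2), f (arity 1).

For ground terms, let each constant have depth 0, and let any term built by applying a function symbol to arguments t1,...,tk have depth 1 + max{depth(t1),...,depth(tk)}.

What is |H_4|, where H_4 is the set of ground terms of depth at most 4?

33673

Write N_k for the number of ground terms of depth ≤ k. A term of depth ≤ k is either a constant or a function symbol applied to arguments of depth ≤ k−1, so N_k = 1 + N_{k-1}^2 + N_{k-1}.
N_0 = 1
N_1 = 1 + 1^2 + 1 = 3
N_2 = 1 + 3^2 + 3 = 13
N_3 = 1 + 13^2 + 13 = 183
N_4 = 1 + 183^2 + 183 = 33673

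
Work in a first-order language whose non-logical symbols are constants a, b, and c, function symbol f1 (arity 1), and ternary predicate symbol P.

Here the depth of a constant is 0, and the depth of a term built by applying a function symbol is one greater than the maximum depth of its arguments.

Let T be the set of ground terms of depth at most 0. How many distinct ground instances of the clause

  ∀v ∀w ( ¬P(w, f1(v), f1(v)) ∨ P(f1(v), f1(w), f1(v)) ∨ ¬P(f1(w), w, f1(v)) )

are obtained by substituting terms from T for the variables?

9

Ground terms of depth ≤ 0:
  If N_k denotes the number of depth-≤k ground terms, the 3 constants give N_0 = 3, and each function symbol of arity r contributes N_{k-1}^r new terms at level k: N_k = 3 + N_{k-1}.
  N_0 = 3
So there are 3 ground terms available for substitution.
The body mentions every one of the 2 quantified variables; since ground terms form a free algebra, no two substitutions collapse to the same formula.
Number of ground instances = 3^2 = 9.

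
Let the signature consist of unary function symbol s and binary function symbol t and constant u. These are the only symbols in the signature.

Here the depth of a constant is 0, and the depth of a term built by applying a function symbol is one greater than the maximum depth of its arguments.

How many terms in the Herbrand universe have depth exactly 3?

170

If N_k denotes the number of depth-≤k ground terms, the 1 constant gives N_0 = 1, and each function symbol of arity r contributes N_{k-1}^r new terms at level k: N_k = 1 + N_{k-1} + N_{k-1}^2.
N_0 = 1
N_1 = 1 + 1 + 1^2 = 3
N_2 = 1 + 3 + 3^2 = 13
N_3 = 1 + 13 + 13^2 = 183
Terms of depth exactly 3: N_3 − N_2 = 183 − 13 = 170.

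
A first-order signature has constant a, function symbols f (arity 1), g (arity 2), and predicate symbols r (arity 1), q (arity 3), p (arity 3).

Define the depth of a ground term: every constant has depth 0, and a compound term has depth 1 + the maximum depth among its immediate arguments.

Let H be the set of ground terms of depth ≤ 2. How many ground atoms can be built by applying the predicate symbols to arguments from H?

4407

First count ground terms of depth ≤ 2.
Let N_k = |{terms of depth ≤ k}|. Then N_0 = 1 and N_k = 1 + N_{k-1} + N_{k-1}^2 for k ≥ 1 (one summand per function symbol, arity giving the exponent).
N_0 = 1
N_1 = 1 + 1 + 1^2 = 3
N_2 = 1 + 3 + 3^2 = 13
So |H| = 13.
Each predicate of arity r yields |H|^r ground atoms (one per choice of an r-tuple from H):
  r: 13;  q: 13^3 = 2197;  p: 13^3 = 2197
Total ground atoms: 13 + 2197 + 2197 = 4407.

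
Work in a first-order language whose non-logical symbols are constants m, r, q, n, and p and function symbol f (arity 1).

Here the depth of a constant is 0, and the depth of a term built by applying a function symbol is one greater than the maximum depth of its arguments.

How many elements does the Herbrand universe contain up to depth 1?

10

Let N_k count ground terms of depth at most k. Each non-constant term of depth ≤ k is some function symbol applied to depth-≤(k−1) arguments, giving N_k = 5 + N_{k-1}.
N_0 = 5
N_1 = 5 + 5 = 10
Explicitly: m, r, q, n, p, f(m), f(r), f(q), f(n), f(p).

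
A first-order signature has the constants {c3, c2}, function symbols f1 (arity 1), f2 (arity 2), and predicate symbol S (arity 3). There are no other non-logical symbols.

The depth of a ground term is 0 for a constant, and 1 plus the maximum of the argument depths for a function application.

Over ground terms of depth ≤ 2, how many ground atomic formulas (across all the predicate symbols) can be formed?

405224

First count ground terms of depth ≤ 2.
Count level by level. With function symbols f1/1, f2/2, the terms of depth ≤ k are the 2 constants together with each function applied to depth-≤(k−1) tuples, so N_k = 2 + N_{k-1} + N_{k-1}^2.
N_0 = 2
N_1 = 2 + 2 + 2^2 = 8
N_2 = 2 + 8 + 8^2 = 74
So |H| = 74.
A ground atom is a predicate applied to a tuple of terms from H, so the count is the sum over predicates of |H|^arity:
  S: 74^3 = 405224
Total ground atoms: 405224.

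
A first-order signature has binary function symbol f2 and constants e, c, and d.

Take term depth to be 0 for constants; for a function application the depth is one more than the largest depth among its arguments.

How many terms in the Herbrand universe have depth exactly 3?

Count level by level. With function symbols f2/2, the terms of depth ≤ k are the 3 constants together with each function applied to depth-≤(k−1) tuples, so N_k = 3 + N_{k-1}^2.
N_0 = 3
N_1 = 3 + 3^2 = 12
N_2 = 3 + 12^2 = 147
N_3 = 3 + 147^2 = 21612
Terms of depth exactly 3: N_3 − N_2 = 21612 − 147 = 21465.

21465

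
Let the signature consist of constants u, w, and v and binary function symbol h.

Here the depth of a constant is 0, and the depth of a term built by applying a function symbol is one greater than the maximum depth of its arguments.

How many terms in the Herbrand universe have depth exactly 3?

Let N_k = |{terms of depth ≤ k}|. Then N_0 = 3 and N_k = 3 + N_{k-1}^2 for k ≥ 1 (one summand per function symbol, arity giving the exponent).
N_0 = 3
N_1 = 3 + 3^2 = 12
N_2 = 3 + 12^2 = 147
N_3 = 3 + 147^2 = 21612
Terms of depth exactly 3: N_3 − N_2 = 21612 − 147 = 21465.

21465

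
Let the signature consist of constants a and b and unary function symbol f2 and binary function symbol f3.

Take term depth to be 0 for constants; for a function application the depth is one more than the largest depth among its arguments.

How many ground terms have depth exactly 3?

5478

If N_k denotes the number of depth-≤k ground terms, the 2 constants give N_0 = 2, and each function symbol of arity r contributes N_{k-1}^r new terms at level k: N_k = 2 + N_{k-1} + N_{k-1}^2.
N_0 = 2
N_1 = 2 + 2 + 2^2 = 8
N_2 = 2 + 8 + 8^2 = 74
N_3 = 2 + 74 + 74^2 = 5552
Terms of depth exactly 3: N_3 − N_2 = 5552 − 74 = 5478.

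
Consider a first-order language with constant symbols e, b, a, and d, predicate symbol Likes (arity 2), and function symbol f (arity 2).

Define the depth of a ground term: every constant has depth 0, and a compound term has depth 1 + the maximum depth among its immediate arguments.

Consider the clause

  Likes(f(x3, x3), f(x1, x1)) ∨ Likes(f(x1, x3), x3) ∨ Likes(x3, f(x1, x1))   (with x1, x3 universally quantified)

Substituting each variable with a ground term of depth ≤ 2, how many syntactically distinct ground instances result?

Ground terms of depth ≤ 2:
  If N_k denotes the number of depth-≤k ground terms, the 4 constants give N_0 = 4, and each function symbol of arity r contributes N_{k-1}^r new terms at level k: N_k = 4 + N_{k-1}^2.
  N_0 = 4
  N_1 = 4 + 4^2 = 20
  N_2 = 4 + 20^2 = 404
So there are 404 ground terms available for substitution.
Each of x1, x3 ranges independently over the available ground terms, and distinct assignments produce distinct instances.
Number of ground instances = 404^2 = 163216.

163216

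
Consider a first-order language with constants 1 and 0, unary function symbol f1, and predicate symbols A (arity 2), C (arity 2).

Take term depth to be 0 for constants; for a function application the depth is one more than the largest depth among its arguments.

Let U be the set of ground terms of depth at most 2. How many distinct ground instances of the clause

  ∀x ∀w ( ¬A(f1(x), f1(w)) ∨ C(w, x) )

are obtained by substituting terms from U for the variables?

36

Ground terms of depth ≤ 2:
  Write N_k for the number of ground terms of depth ≤ k. A term of depth ≤ k is either a constant or a function symbol applied to arguments of depth ≤ k−1, so N_k = 2 + N_{k-1}.
  N_0 = 2
  N_1 = 2 + 2 = 4
  N_2 = 2 + 4 = 6
  Explicitly: 1, 0, f1(1), f1(0), f1(f1(1)), f1(f1(0)).
So there are 6 ground terms available for substitution.
The body mentions every one of the 2 quantified variables; since ground terms form a free algebra, no two substitutions collapse to the same formula.
Number of ground instances = 6^2 = 36.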